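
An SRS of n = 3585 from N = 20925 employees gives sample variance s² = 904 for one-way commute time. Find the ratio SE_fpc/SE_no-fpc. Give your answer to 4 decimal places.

f = n/N = 3585/20925 = 0.17132616.
SE_no-fpc = √(s²/n) = 0.50215713; SE_fpc = √((1−f)s²/n) = 0.45712129.
Ratio = √(1−f) = 0.91031524.

0.9103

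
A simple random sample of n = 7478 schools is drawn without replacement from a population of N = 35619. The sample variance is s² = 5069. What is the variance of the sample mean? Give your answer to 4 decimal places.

Under SRS without replacement, Var(ȳ) = (1 − f)·s²/n with f = n/N = 7478/35619 = 0.20994413.
Var(ȳ) = (1 − 0.20994413)·5069/7478 = 0.79005587·0.67785504 = 0.53554335.

0.5355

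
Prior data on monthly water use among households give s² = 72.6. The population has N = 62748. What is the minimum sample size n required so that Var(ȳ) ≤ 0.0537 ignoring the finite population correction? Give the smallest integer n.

1352

Without fpc, n₀ = s²/D = 72.6/0.0537 = 1351.9553.
Rounding up, n = 1352.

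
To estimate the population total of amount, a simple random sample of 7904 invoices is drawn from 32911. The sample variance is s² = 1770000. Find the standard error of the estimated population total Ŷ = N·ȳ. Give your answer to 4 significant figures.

429300

Var(Ŷ) = N²·Var(ȳ) = N²·(1 − n/N)·s²/n.
f = 7904/32911 = 0.24016286; Var(ȳ) = 0.75983714·1770000/7904 = 170.15584.
Var(Ŷ) = 32911² · 170.15584 = 1.8430156 × 10^11.
SE(Ŷ) = √(1.8430156 × 10^11) = 429300.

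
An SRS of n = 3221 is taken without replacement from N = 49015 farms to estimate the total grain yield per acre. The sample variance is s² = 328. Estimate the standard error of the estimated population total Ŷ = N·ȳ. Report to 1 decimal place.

Var(Ŷ) = N²·Var(ȳ) = N²·(1 − n/N)·s²/n.
f = 3221/49015 = 0.06571458; Var(ȳ) = 0.93428542·328/3221 = 0.0951399.
Var(Ŷ) = 49015² · 0.0951399 = 2.2857078 × 10^8.
SE(Ŷ) = √(2.2857078 × 10^8) = 15118.6.

15118.6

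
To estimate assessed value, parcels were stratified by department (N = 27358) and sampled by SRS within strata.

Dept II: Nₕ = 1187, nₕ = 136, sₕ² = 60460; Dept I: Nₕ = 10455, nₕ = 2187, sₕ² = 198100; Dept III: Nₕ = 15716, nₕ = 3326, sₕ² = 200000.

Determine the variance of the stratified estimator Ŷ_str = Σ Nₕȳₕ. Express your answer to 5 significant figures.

2.0094 × 10^10

Var(Ŷ_str) = Σₕ Nₕ²(1 − fₕ)sₕ²/nₕ.
Dept II: 1187²·(1 − 136/1187)·60460/136 = 5.5460358 × 10^8.
Dept I: 10455²·(1 − 2187/10455)·198100/2187 = 7.8299718 × 10^9.
Dept III: 15716²·(1 − 3326/15716)·200000/3326 = 1.1709034 × 10^10.
Sum = 2.0093609 × 10^10.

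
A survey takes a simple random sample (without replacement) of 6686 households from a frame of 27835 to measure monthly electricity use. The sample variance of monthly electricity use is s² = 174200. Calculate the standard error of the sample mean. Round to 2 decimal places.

Under SRS without replacement, Var(ȳ) = (1 − f)·s²/n with f = n/N = 6686/27835 = 0.24020119.
Var(ȳ) = (1 − 0.24020119)·174200/6686 = 0.75979881·26.054442 = 19.796134.
SE(ȳ) = √(19.796134) = 4.45.

4.45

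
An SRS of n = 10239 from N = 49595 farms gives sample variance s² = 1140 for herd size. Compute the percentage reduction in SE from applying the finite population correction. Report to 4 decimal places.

f = n/N = 10239/49595 = 0.20645226.
SE_no-fpc = √(s²/n) = 0.33367499; SE_fpc = √((1−f)s²/n) = 0.29724201.
Ratio = √(1−f) = 0.89081296. Reduction = 100·(1 − 0.89081296) = 10.9187%.

10.9187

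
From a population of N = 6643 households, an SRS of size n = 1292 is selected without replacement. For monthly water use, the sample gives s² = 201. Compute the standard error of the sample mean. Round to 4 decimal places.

0.3540

Under SRS without replacement, Var(ȳ) = (1 − f)·s²/n with f = n/N = 1292/6643 = 0.19449044.
Var(ȳ) = (1 − 0.19449044)·201/1292 = 0.80550956·0.15557276 = 0.12531534.
SE(ȳ) = √(0.12531534) = 0.3540.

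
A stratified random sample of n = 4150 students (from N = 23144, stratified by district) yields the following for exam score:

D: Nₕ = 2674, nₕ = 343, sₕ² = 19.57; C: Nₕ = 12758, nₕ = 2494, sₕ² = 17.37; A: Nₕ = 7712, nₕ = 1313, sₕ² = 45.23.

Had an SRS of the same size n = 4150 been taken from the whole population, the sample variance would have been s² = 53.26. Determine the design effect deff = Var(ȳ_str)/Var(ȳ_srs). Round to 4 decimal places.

0.5260

Var(ȳ_str) = Σ Wₕ²(1−fₕ)sₕ²/nₕ with Wₕ = Nₕ/23144:
  D: (2674/23144)²·(1−343/2674)·19.57/343 = 6.6393191 × 10^-4
  C: (12758/23144)²·(1−2494/12758)·17.37/2494 = 0.0017026515
  A: (7712/23144)²·(1−1313/7712)·45.23/1313 = 0.0031736874
  → Var(ȳ_str) = 0.0055402708.
Var(ȳ_srs) = (1 − 4150/23144)·53.26/4150 = 0.010532491.
deff = 0.0055402708 / 0.010532491 = 0.5260.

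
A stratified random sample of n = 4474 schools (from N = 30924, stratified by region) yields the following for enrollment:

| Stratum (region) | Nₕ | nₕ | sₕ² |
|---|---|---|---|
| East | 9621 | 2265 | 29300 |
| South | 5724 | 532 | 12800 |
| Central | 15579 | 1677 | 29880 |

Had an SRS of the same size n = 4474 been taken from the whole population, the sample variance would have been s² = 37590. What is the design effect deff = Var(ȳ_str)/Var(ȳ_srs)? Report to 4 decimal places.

Var(ȳ_str) = Σ Wₕ²(1−fₕ)sₕ²/nₕ with Wₕ = Nₕ/30924:
  East: (9621/30924)²·(1−2265/9621)·29300/2265 = 0.95734841
  South: (5724/30924)²·(1−532/5724)·12800/532 = 0.74772399
  Central: (15579/30924)²·(1−1677/15579)·29880/1677 = 4.0352743
  → Var(ȳ_str) = 5.7403467.
Var(ȳ_srs) = (1 − 4474/30924)·37590/4474 = 7.1863168.
deff = 5.7403467 / 7.1863168 = 0.7988.

0.7988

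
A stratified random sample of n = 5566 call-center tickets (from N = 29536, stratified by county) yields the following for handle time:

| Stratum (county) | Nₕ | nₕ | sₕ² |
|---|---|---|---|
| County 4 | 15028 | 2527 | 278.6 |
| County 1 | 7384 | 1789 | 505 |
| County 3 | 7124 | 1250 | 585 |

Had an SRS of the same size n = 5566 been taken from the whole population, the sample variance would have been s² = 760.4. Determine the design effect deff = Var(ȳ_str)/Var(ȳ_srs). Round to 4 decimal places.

Var(ȳ_str) = Σ Wₕ²(1−fₕ)sₕ²/nₕ with Wₕ = Nₕ/29536:
  County 4: (15028/29536)²·(1−2527/15028)·278.6/2527 = 0.023742063
  County 1: (7384/29536)²·(1−1789/7384)·505/1789 = 0.013368093
  County 3: (7124/29536)²·(1−1250/7124)·585/1250 = 0.022449173
  → Var(ȳ_str) = 0.059559329.
Var(ȳ_srs) = (1 − 5566/29536)·760.4/5566 = 0.11087031.
deff = 0.059559329 / 0.11087031 = 0.5372.

0.5372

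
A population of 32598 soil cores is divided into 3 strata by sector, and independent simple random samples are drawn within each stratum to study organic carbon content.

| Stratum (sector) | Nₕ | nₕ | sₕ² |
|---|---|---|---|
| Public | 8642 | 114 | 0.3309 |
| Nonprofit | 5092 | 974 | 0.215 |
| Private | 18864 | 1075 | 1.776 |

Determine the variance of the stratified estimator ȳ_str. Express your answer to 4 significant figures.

7.274 × 10^-4

Var(ȳ_str) = Σₕ Wₕ²(1 − fₕ)sₕ²/nₕ with Wₕ = Nₕ/N, N = 32598.
Public: Wₕ = 0.26510829; term = 0.26510829²·(1 − 0.01319139)·0.3309/114 = 2.0131283 × 10^-4.
Nonprofit: Wₕ = 0.15620590; term = 0.15620590²·(1 − 0.19128044)·0.215/974 = 4.3558441 × 10^-6.
Private: Wₕ = 0.57868581; term = 0.57868581²·(1 − 0.05698685)·1.776/1075 = 5.2172051 × 10^-4.
Sum = 7.2738918 × 10^-4.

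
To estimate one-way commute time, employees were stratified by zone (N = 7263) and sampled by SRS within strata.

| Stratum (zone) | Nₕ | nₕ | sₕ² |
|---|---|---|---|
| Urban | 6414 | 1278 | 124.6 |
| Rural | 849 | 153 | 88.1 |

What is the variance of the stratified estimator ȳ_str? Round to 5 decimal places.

Var(ȳ_str) = Σₕ Wₕ²(1 − fₕ)sₕ²/nₕ with Wₕ = Nₕ/N, N = 7263.
Urban: Wₕ = 0.88310615; term = 0.88310615²·(1 − 0.19925164)·124.6/1278 = 0.060884826.
Rural: Wₕ = 0.11689385; term = 0.11689385²·(1 − 0.18021201)·88.1/153 = 0.0064501426.
Sum = 0.067334969.

0.06733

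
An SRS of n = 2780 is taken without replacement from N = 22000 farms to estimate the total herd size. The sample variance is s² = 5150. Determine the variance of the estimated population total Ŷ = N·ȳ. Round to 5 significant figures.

Var(Ŷ) = N²·Var(ȳ) = N²·(1 − n/N)·s²/n.
f = 2780/22000 = 0.12636364; Var(ȳ) = 0.87363636·5150/2780 = 1.6184271.
Var(Ŷ) = 22000² · 1.6184271 = 7.8331872 × 10^8.

7.8332 × 10^8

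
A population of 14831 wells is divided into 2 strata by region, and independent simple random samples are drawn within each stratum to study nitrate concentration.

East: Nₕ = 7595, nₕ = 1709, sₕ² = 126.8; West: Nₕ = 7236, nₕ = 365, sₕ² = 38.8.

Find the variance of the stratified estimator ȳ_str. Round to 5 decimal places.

0.03911

Var(ȳ_str) = Σₕ Wₕ²(1 − fₕ)sₕ²/nₕ with Wₕ = Nₕ/N, N = 14831.
East: Wₕ = 0.51210303; term = 0.51210303²·(1 − 0.22501646)·126.8/1709 = 0.01507941.
West: Wₕ = 0.48789697; term = 0.48789697²·(1 − 0.05044223)·38.8/365 = 0.024027938.
Sum = 0.039107348.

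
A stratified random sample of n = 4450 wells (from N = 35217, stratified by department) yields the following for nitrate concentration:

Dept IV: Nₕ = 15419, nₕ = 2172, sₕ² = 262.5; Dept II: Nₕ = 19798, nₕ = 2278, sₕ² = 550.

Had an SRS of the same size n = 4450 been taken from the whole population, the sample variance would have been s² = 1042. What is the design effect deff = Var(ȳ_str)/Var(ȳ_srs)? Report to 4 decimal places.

0.4274

Var(ȳ_str) = Σ Wₕ²(1−fₕ)sₕ²/nₕ with Wₕ = Nₕ/35217:
  Dept IV: (15419/35217)²·(1−2172/15419)·262.5/2172 = 0.019903915
  Dept II: (19798/35217)²·(1−2278/19798)·550/2278 = 0.067524236
  → Var(ȳ_str) = 0.087428151.
Var(ȳ_srs) = (1 − 4450/35217)·1042/4450 = 0.20456932.
deff = 0.087428151 / 0.20456932 = 0.4274.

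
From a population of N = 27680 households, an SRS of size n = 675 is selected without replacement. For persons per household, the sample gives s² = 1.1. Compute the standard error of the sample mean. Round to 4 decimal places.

Under SRS without replacement, Var(ȳ) = (1 − f)·s²/n with f = n/N = 675/27680 = 0.02438584.
Var(ȳ) = (1 − 0.02438584)·1.1/675 = 0.97561416·0.0016296296 = 0.0015898897.
SE(ȳ) = √(0.0015898897) = 0.0399.

0.0399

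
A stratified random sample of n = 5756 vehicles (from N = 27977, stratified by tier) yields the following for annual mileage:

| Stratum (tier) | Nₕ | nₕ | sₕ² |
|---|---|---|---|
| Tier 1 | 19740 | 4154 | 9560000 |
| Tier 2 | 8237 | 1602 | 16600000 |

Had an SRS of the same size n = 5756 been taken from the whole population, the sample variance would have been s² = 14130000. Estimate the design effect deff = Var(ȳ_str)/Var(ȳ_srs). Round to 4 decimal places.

0.8350

Var(ȳ_str) = Σ Wₕ²(1−fₕ)sₕ²/nₕ with Wₕ = Nₕ/27977:
  Tier 1: (19740/27977)²·(1−4154/19740)·9560000/4154 = 904.62989
  Tier 2: (8237/27977)²·(1−1602/8237)·16600000/1602 = 723.52457
  → Var(ȳ_str) = 1628.1545.
Var(ȳ_srs) = (1 − 5756/27977)·14130000/5756 = 1949.772.
deff = 1628.1545 / 1949.772 = 0.8350.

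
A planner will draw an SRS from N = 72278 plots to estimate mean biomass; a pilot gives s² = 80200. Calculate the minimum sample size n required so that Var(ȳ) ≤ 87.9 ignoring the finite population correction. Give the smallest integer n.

913

Without fpc, n₀ = s²/D = 80200/87.9 = 912.4005.
Rounding up, n = 913.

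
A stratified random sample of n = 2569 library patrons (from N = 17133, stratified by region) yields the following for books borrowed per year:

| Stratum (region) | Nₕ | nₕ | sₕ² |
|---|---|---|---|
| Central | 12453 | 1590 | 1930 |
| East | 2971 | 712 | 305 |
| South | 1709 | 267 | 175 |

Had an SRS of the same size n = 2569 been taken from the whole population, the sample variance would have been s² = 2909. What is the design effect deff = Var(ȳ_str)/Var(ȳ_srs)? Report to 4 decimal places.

Var(ȳ_str) = Σ Wₕ²(1−fₕ)sₕ²/nₕ with Wₕ = Nₕ/17133:
  Central: (12453/17133)²·(1−1590/12453)·1930/1590 = 0.55939312
  East: (2971/17133)²·(1−712/2971)·305/712 = 0.0097942661
  South: (1709/17133)²·(1−267/1709)·175/267 = 0.0055025916
  → Var(ȳ_str) = 0.57468998.
Var(ȳ_srs) = (1 − 2569/17133)·2909/2569 = 0.96255792.
deff = 0.57468998 / 0.96255792 = 0.5970.

0.5970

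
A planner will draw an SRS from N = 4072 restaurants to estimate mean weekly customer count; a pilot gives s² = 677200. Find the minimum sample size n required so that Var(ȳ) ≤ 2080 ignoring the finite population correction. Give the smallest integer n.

Without fpc, n₀ = s²/D = 677200/2080 = 325.5769.
Rounding up, n = 326.

326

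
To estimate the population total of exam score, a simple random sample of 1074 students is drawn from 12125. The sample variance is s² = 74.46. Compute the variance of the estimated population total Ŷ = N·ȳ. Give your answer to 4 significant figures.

9.290 × 10^6

Var(Ŷ) = N²·Var(ȳ) = N²·(1 − n/N)·s²/n.
f = 1074/12125 = 0.08857732; Var(ȳ) = 0.91142268·74.46/1074 = 0.063188578.
Var(Ŷ) = 12125² · 0.063188578 = 9.2897083 × 10^6.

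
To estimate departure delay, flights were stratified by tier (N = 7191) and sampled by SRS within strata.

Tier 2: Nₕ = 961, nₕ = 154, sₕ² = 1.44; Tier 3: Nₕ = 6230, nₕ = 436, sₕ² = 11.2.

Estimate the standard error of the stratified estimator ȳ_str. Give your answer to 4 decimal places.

0.1344

Var(ȳ_str) = Σₕ Wₕ²(1 − fₕ)sₕ²/nₕ with Wₕ = Nₕ/N, N = 7191.
Tier 2: Wₕ = 0.13363927; term = 0.13363927²·(1 − 0.16024974)·1.44/154 = 1.4023619 × 10^-4.
Tier 3: Wₕ = 0.86636073; term = 0.86636073²·(1 − 0.06998395)·11.2/436 = 0.017931619.
Sum = 0.018071855.
SE = √(0.018071855) = 0.1344.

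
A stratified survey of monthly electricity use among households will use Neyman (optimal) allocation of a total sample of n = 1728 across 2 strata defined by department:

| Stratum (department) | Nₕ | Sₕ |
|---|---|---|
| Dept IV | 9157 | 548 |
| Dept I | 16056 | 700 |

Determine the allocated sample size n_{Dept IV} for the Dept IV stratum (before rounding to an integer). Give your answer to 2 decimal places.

533.37

Neyman allocation: nₕ = n·NₕSₕ / Σⱼ NⱼSⱼ.
Σ NⱼSⱼ = 9157·548 + 16056·700 = 1.6257236 × 10^7.
n_{Dept IV} = 1728·9157·548 / (1.6257236 × 10^7) = 533.37.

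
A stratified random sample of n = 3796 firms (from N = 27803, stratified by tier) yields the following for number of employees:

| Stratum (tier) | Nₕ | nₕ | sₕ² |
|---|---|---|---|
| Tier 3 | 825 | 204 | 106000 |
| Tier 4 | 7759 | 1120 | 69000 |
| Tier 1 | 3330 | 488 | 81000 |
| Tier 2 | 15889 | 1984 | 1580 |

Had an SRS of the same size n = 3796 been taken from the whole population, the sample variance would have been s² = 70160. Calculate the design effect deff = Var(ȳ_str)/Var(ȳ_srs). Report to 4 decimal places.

0.4204

Var(ȳ_str) = Σ Wₕ²(1−fₕ)sₕ²/nₕ with Wₕ = Nₕ/27803:
  Tier 3: (825/27803)²·(1−204/825)·106000/204 = 0.34438
  Tier 4: (7759/27803)²·(1−1120/7759)·69000/1120 = 4.1054065
  Tier 1: (3330/27803)²·(1−488/3330)·81000/488 = 2.0321239
  Tier 2: (15889/27803)²·(1−1984/15889)·1580/1984 = 0.22761436
  → Var(ȳ_str) = 6.7095248.
Var(ȳ_srs) = (1 − 3796/27803)·70160/3796 = 15.959145.
deff = 6.7095248 / 15.959145 = 0.4204.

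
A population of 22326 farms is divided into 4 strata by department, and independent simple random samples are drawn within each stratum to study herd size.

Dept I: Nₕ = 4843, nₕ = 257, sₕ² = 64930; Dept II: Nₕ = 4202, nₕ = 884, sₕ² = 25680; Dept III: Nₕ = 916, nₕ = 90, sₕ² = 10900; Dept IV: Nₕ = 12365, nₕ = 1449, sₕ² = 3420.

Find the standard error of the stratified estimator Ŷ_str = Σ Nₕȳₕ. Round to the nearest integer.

Var(Ŷ_str) = Σₕ Nₕ²(1 − fₕ)sₕ²/nₕ.
Dept I: 4843²·(1 − 257/4843)·64930/257 = 5.6112653 × 10^9.
Dept II: 4202²·(1 − 884/4202)·25680/884 = 4.050188 × 10^8.
Dept III: 916²·(1 − 90/916)·10900/90 = 9.1634604 × 10^7.
Dept IV: 12365²·(1 − 1449/12365)·3420/1449 = 3.185777 × 10^8.
Sum = 6.4264964 × 10^9.
SE = √(6.4264964 × 10^9) = 80165.

80165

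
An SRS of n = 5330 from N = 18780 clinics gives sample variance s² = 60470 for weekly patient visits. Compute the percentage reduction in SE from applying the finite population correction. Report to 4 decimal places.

f = n/N = 5330/18780 = 0.28381257.
SE_no-fpc = √(s²/n) = 3.368266; SE_fpc = √((1−f)s²/n) = 2.8504914.
Ratio = √(1−f) = 0.84627858. Reduction = 100·(1 − 0.84627858) = 15.3721%.

15.3721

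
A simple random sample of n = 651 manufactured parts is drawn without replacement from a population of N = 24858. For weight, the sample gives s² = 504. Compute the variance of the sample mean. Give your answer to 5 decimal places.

Under SRS without replacement, Var(ȳ) = (1 − f)·s²/n with f = n/N = 651/24858 = 0.02618875.
Var(ȳ) = (1 − 0.02618875)·504/651 = 0.97381125·0.77419355 = 0.75391839.

0.75392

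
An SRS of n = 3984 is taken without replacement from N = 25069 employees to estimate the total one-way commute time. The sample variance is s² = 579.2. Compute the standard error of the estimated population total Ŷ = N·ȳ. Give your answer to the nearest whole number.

8766

Var(Ŷ) = N²·Var(ȳ) = N²·(1 − n/N)·s²/n.
f = 3984/25069 = 0.15892138; Var(ȳ) = 0.84107862·579.2/3984 = 0.12227729.
Var(Ŷ) = 25069² · 0.12227729 = 7.6845745 × 10^7.
SE(Ŷ) = √(7.6845745 × 10^7) = 8766.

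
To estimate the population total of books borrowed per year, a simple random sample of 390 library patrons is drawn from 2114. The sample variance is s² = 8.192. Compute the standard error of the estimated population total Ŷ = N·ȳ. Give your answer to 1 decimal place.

Var(Ŷ) = N²·Var(ȳ) = N²·(1 − n/N)·s²/n.
f = 390/2114 = 0.18448439; Var(ȳ) = 0.81551561·8.192/390 = 0.01713001.
Var(Ŷ) = 2114² · 0.01713001 = 76553.946.
SE(Ŷ) = √(76553.946) = 276.7.

276.7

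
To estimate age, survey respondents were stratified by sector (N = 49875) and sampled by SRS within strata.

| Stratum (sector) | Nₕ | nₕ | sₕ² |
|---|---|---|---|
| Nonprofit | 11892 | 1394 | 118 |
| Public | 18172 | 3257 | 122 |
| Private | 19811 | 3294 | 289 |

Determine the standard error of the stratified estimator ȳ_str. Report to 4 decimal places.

0.1410

Var(ȳ_str) = Σₕ Wₕ²(1 − fₕ)sₕ²/nₕ with Wₕ = Nₕ/N, N = 49875.
Nonprofit: Wₕ = 0.23843609; term = 0.23843609²·(1 − 0.11722166)·118/1394 = 0.0042482971.
Public: Wₕ = 0.36435088; term = 0.36435088²·(1 − 0.17923179)·122/3257 = 0.004081335.
Private: Wₕ = 0.39721303; term = 0.39721303²·(1 − 0.16627126)·289/3294 = 0.011541068.
Sum = 0.0198707.
SE = √(0.0198707) = 0.1410.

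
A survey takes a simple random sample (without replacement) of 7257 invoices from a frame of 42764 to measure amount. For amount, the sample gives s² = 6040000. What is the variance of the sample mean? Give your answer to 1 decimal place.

Under SRS without replacement, Var(ȳ) = (1 − f)·s²/n with f = n/N = 7257/42764 = 0.16969881.
Var(ȳ) = (1 − 0.16969881)·6040000/7257 = 0.83030119·832.29985 = 691.05955.

691.1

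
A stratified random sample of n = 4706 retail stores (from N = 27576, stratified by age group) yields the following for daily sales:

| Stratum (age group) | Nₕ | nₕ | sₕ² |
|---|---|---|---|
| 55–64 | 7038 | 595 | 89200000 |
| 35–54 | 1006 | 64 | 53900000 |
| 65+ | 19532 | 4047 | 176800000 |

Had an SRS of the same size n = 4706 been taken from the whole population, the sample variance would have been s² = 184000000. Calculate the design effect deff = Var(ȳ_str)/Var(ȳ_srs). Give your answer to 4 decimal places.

0.8439

Var(ȳ_str) = Σ Wₕ²(1−fₕ)sₕ²/nₕ with Wₕ = Nₕ/27576:
  55–64: (7038/27576)²·(1−595/7038)·89200000/595 = 8939.6958
  35–54: (1006/27576)²·(1−64/1006)·53900000/64 = 1049.5307
  65+: (19532/27576)²·(1−4047/19532)·176800000/4047 = 17375.785
  → Var(ȳ_str) = 27365.012.
Var(ȳ_srs) = (1 − 4706/27576)·184000000/4706 = 32426.554.
deff = 27365.012 / 32426.554 = 0.8439.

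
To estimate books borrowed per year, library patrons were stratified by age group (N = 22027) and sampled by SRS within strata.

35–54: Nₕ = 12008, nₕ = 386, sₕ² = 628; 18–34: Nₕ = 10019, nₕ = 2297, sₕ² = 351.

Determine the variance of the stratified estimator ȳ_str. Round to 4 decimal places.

0.4923

Var(ȳ_str) = Σₕ Wₕ²(1 − fₕ)sₕ²/nₕ with Wₕ = Nₕ/N, N = 22027.
35–54: Wₕ = 0.54514914; term = 0.54514914²·(1 − 0.03214524)·628/386 = 0.4679648.
18–34: Wₕ = 0.45485086; term = 0.45485086²·(1 − 0.22926440)·351/2297 = 0.0243663.
Sum = 0.4923311.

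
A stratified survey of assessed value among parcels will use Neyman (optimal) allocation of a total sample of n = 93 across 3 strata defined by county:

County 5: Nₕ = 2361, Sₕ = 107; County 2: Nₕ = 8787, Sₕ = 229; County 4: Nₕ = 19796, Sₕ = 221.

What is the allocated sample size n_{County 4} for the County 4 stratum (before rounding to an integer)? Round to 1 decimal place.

Neyman allocation: nₕ = n·NₕSₕ / Σⱼ NⱼSⱼ.
Σ NⱼSⱼ = 2361·107 + 8787·229 + 19796·221 = 6.639766 × 10^6.
n_{County 4} = 93·19796·221 / (6.639766 × 10^6) = 61.3.

61.3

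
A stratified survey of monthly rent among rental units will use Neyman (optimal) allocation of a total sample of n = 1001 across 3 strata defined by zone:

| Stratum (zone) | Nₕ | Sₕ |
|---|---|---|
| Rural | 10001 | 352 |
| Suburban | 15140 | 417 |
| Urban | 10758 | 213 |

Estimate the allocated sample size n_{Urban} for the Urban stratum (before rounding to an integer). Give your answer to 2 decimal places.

Neyman allocation: nₕ = n·NₕSₕ / Σⱼ NⱼSⱼ.
Σ NⱼSⱼ = 10001·352 + 15140·417 + 10758·213 = 1.2125186 × 10^7.
n_{Urban} = 1001·10758·213 / (1.2125186 × 10^7) = 189.17.

189.17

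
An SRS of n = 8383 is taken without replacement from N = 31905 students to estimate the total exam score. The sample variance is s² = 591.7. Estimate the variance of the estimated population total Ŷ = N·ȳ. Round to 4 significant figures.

5.297 × 10^7

Var(Ŷ) = N²·Var(ȳ) = N²·(1 − n/N)·s²/n.
f = 8383/31905 = 0.26274879; Var(ȳ) = 0.73725121·591.7/8383 = 0.052037641.
Var(Ŷ) = 31905² · 0.052037641 = 5.2970625 × 10^7.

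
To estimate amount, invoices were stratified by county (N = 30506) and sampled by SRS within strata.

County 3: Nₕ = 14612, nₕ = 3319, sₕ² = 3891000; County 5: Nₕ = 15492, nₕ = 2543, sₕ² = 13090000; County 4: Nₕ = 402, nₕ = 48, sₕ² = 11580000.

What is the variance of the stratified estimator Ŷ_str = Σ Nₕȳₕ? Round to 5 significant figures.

1.2604 × 10^12

Var(Ŷ_str) = Σₕ Nₕ²(1 − fₕ)sₕ²/nₕ.
County 3: 14612²·(1 − 3319/14612)·3891000/3319 = 1.9345189 × 10^11.
County 5: 15492²·(1 − 2543/15492)·13090000/2543 = 1.0326116 × 10^12.
County 4: 402²·(1 − 48/402)·11580000/48 = 3.4331805 × 10^10.
Sum = 1.2603953 × 10^12.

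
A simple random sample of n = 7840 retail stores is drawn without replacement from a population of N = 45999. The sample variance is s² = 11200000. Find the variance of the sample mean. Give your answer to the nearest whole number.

Under SRS without replacement, Var(ȳ) = (1 − f)·s²/n with f = n/N = 7840/45999 = 0.17043849.
Var(ȳ) = (1 − 0.17043849)·11200000/7840 = 0.82956151·1428.5714 = 1185.0879.

1185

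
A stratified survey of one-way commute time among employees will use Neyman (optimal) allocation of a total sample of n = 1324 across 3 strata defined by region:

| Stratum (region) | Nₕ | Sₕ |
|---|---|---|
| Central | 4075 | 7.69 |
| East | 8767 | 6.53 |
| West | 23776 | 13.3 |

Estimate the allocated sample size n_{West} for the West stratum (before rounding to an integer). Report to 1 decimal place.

Neyman allocation: nₕ = n·NₕSₕ / Σⱼ NⱼSⱼ.
Σ NⱼSⱼ = 4075·7.69 + 8767·6.53 + 23776·13.3 = 404806.06.
n_{West} = 1324·23776·13.3 / 404806.06 = 1034.3.

1034.3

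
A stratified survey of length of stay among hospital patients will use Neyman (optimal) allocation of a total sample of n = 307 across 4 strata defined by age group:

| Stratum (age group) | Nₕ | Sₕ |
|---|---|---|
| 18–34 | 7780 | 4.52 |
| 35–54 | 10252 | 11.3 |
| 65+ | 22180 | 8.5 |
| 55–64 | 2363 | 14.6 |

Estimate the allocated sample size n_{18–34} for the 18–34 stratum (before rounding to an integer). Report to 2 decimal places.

Neyman allocation: nₕ = n·NₕSₕ / Σⱼ NⱼSⱼ.
Σ NⱼSⱼ = 7780·4.52 + 10252·11.3 + 22180·8.5 + 2363·14.6 = 374043.
n_{18–34} = 307·7780·4.52 / 374043 = 28.86.

28.86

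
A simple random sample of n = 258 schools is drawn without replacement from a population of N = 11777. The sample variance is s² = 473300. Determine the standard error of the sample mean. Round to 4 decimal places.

42.3593

Under SRS without replacement, Var(ȳ) = (1 − f)·s²/n with f = n/N = 258/11777 = 0.02190711.
Var(ȳ) = (1 − 0.02190711)·473300/258 = 0.97809289·1834.4961 = 1794.3076.
SE(ȳ) = √(1794.3076) = 42.3593.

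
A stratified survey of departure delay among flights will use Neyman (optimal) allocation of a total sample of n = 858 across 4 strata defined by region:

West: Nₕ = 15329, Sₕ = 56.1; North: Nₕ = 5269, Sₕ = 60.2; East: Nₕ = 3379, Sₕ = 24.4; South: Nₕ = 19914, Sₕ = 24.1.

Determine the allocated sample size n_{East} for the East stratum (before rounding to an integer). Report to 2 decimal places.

40.67

Neyman allocation: nₕ = n·NₕSₕ / Σⱼ NⱼSⱼ.
Σ NⱼSⱼ = 15329·56.1 + 5269·60.2 + 3379·24.4 + 19914·24.1 = 1.7395257 × 10^6.
n_{East} = 858·3379·24.4 / (1.7395257 × 10^6) = 40.67.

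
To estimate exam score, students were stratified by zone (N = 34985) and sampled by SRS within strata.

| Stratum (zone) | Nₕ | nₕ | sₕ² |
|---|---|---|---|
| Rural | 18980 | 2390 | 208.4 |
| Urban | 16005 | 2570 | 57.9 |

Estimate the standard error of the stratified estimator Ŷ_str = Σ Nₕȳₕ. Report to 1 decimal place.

Var(Ŷ_str) = Σₕ Nₕ²(1 − fₕ)sₕ²/nₕ.
Rural: 18980²·(1 − 2390/18980)·208.4/2390 = 2.7456325 × 10^7.
Urban: 16005²·(1 − 2570/16005)·57.9/2570 = 4.8443865 × 10^6.
Sum = 3.2300712 × 10^7.
SE = √(3.2300712 × 10^7) = 5683.4.

5683.4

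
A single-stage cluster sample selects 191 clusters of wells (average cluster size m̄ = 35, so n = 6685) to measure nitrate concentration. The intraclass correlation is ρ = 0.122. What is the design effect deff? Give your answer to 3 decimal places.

5.148

deff = 1 + (35 − 1)·0.122 = 1 + 4.148 = 5.148.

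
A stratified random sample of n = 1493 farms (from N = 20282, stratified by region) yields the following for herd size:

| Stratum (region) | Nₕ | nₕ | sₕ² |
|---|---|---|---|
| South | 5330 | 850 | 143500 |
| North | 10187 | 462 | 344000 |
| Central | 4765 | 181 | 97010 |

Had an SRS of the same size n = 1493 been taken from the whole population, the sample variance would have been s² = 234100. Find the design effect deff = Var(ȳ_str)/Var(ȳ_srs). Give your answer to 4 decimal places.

Var(ȳ_str) = Σ Wₕ²(1−fₕ)sₕ²/nₕ with Wₕ = Nₕ/20282:
  South: (5330/20282)²·(1−850/5330)·143500/850 = 9.7997871
  North: (10187/20282)²·(1−462/10187)·344000/462 = 179.32087
  Central: (4765/20282)²·(1−181/4765)·97010/181 = 28.459279
  → Var(ȳ_str) = 217.57994.
Var(ȳ_srs) = (1 − 1493/20282)·234100/1493 = 145.25614.
deff = 217.57994 / 145.25614 = 1.4979.

1.4979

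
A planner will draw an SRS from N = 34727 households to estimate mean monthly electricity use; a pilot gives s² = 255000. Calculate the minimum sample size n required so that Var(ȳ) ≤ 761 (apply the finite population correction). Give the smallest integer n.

332

Without fpc, n₀ = s²/D = 255000/761 = 335.0854.
With fpc, (1 − n/N)·s²/n ≤ D requires n ≥ n₀/(1 + n₀/N) = 335.0854/(1 + 335.0854/34727) = 331.8830.
Rounding up, n = 332.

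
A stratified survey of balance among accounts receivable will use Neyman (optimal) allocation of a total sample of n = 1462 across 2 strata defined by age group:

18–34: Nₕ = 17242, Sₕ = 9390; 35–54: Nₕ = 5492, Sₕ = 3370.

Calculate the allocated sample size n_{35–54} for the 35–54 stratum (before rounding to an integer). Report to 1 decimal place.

Neyman allocation: nₕ = n·NₕSₕ / Σⱼ NⱼSⱼ.
Σ NⱼSⱼ = 17242·9390 + 5492·3370 = 1.8041042 × 10^8.
n_{35–54} = 1462·5492·3370 / (1.8041042 × 10^8) = 150.0.

150.0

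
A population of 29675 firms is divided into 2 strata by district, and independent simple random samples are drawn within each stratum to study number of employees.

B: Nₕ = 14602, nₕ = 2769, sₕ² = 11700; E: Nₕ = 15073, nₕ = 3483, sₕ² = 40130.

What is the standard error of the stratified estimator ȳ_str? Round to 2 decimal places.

Var(ȳ_str) = Σₕ Wₕ²(1 − fₕ)sₕ²/nₕ with Wₕ = Nₕ/N, N = 29675.
B: Wₕ = 0.49206403; term = 0.49206403²·(1 − 0.18963156)·11700/2769 = 0.82906515.
E: Wₕ = 0.50793597; term = 0.50793597²·(1 − 0.23107543)·40130/3483 = 2.2856902.
Sum = 3.1147554.
SE = √(3.1147554) = 1.76.

1.76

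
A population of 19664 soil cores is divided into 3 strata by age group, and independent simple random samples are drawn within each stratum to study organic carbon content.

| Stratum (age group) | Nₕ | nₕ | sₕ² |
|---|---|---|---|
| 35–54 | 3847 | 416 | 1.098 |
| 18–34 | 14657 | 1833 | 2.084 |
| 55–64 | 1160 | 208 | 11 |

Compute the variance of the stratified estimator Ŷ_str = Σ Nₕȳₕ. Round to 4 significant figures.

306900

Var(Ŷ_str) = Σₕ Nₕ²(1 − fₕ)sₕ²/nₕ.
35–54: 3847²·(1 − 416/3847)·1.098/416 = 34837.896.
18–34: 14657²·(1 − 1833/14657)·2.084/1833 = 213699.67.
55–64: 1160²·(1 − 208/1160)·11/208 = 58401.538.
Sum = 306939.1.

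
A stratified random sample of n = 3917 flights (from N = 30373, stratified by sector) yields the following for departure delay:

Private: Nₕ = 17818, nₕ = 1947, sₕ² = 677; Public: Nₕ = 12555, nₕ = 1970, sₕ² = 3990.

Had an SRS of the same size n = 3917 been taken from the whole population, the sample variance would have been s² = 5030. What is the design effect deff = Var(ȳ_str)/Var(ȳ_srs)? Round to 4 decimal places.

Var(ȳ_str) = Σ Wₕ²(1−fₕ)sₕ²/nₕ with Wₕ = Nₕ/30373:
  Private: (17818/30373)²·(1−1947/17818)·677/1947 = 0.10658856
  Public: (12555/30373)²·(1−1970/12555)·3990/1970 = 0.29176881
  → Var(ȳ_str) = 0.39835737.
Var(ȳ_srs) = (1 − 3917/30373)·5030/3917 = 1.1185384.
deff = 0.39835737 / 1.1185384 = 0.3561.

0.3561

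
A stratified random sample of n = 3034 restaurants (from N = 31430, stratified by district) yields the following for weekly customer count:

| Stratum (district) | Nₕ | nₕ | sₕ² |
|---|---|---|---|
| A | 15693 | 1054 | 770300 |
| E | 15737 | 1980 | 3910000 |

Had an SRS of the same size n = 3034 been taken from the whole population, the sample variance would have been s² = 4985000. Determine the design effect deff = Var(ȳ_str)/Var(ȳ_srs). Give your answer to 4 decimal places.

Var(ȳ_str) = Σ Wₕ²(1−fₕ)sₕ²/nₕ with Wₕ = Nₕ/31430:
  A: (15693/31430)²·(1−1054/15693)·770300/1054 = 169.96046
  E: (15737/31430)²·(1−1980/15737)·3910000/1980 = 432.7813
  → Var(ȳ_str) = 602.74176.
Var(ȳ_srs) = (1 − 3034/31430)·4985000/3034 = 1484.4391.
deff = 602.74176 / 1484.4391 = 0.4060.

0.4060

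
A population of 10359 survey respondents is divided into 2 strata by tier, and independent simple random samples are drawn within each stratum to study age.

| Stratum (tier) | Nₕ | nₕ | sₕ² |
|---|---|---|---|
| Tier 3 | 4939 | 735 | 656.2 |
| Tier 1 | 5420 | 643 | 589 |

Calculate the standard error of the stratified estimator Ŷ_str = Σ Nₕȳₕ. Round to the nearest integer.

Var(Ŷ_str) = Σₕ Nₕ²(1 − fₕ)sₕ²/nₕ.
Tier 3: 4939²·(1 − 735/4939)·656.2/735 = 1.8537477 × 10^7.
Tier 1: 5420²·(1 − 643/5420)·589/643 = 2.3716951 × 10^7.
Sum = 4.2254428 × 10^7.
SE = √(4.2254428 × 10^7) = 6500.

6500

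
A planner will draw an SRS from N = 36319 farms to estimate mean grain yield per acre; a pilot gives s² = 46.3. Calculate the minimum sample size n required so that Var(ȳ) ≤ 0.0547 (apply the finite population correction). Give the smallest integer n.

Without fpc, n₀ = s²/D = 46.3/0.0547 = 846.4351.
With fpc, (1 − n/N)·s²/n ≤ D requires n ≥ n₀/(1 + n₀/N) = 846.4351/(1 + 846.4351/36319) = 827.1577.
Rounding up, n = 828.

828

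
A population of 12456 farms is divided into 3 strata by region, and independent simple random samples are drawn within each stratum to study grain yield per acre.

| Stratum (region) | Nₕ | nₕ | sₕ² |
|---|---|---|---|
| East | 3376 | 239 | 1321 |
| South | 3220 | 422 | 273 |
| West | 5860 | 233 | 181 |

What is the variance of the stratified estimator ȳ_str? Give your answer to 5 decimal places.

0.57994

Var(ȳ_str) = Σₕ Wₕ²(1 − fₕ)sₕ²/nₕ with Wₕ = Nₕ/N, N = 12456.
East: Wₕ = 0.27103404; term = 0.27103404²·(1 − 0.07079384)·1321/239 = 0.37728077.
South: Wₕ = 0.25850996; term = 0.25850996²·(1 − 0.13105590)·273/422 = 0.037566141.
West: Wₕ = 0.47045601; term = 0.47045601²·(1 − 0.03976109)·181/233 = 0.16509731.
Sum = 0.57994422.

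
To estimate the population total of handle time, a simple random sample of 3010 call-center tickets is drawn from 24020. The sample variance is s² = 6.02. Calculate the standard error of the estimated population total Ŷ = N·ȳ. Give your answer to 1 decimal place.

Var(Ŷ) = N²·Var(ȳ) = N²·(1 − n/N)·s²/n.
f = 3010/24020 = 0.12531224; Var(ȳ) = 0.87468776·6.02/3010 = 0.0017493755.
Var(Ŷ) = 24020² · 0.0017493755 = 1.0093204 × 10^6.
SE(Ŷ) = √(1.0093204 × 10^6) = 1004.6.

1004.6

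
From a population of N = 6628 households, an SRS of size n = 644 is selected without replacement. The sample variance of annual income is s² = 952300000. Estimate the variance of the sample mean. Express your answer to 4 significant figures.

1.335 × 10^6

Under SRS without replacement, Var(ȳ) = (1 − f)·s²/n with f = n/N = 644/6628 = 0.09716355.
Var(ȳ) = (1 − 0.09716355)·952300000/644 = 0.90283645·1.4787267 × 10^6 = 1.3350484 × 10^6.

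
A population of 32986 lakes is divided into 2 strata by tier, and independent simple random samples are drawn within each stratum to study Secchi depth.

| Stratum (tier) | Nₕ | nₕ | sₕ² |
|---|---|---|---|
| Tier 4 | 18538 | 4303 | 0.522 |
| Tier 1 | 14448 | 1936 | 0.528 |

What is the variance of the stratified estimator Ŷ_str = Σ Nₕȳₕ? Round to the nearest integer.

81314

Var(Ŷ_str) = Σₕ Nₕ²(1 − fₕ)sₕ²/nₕ.
Tier 4: 18538²·(1 − 4303/18538)·0.522/4303 = 32012.494.
Tier 1: 14448²·(1 − 1936/14448)·0.528/1936 = 49301.83.
Sum = 81314.324.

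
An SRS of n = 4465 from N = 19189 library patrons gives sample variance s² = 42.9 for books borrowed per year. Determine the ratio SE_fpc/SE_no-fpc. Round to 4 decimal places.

f = n/N = 4465/19189 = 0.23268539.
SE_no-fpc = √(s²/n) = 0.098020726; SE_fpc = √((1−f)s²/n) = 0.085862721.
Ratio = √(1−f) = 0.87596496.

0.8760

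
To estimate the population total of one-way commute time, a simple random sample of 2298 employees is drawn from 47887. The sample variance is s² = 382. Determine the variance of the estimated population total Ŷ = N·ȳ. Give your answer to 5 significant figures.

3.6290 × 10^8

Var(Ŷ) = N²·Var(ȳ) = N²·(1 − n/N)·s²/n.
f = 2298/47887 = 0.04798797; Var(ȳ) = 0.95201203·382/2298 = 0.15825439.
Var(Ŷ) = 47887² · 0.15825439 = 3.6290339 × 10^8.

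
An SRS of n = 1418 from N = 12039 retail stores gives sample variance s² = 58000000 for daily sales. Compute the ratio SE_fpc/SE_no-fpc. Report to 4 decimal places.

f = n/N = 1418/12039 = 0.11778387.
SE_no-fpc = √(s²/n) = 202.24411; SE_fpc = √((1−f)s²/n) = 189.96053.
Ratio = √(1−f) = 0.93926361.

0.9393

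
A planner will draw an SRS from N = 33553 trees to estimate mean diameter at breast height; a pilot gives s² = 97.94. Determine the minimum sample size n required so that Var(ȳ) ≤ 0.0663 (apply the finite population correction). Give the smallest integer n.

Without fpc, n₀ = s²/D = 97.94/0.0663 = 1477.2247.
With fpc, (1 − n/N)·s²/n ≤ D requires n ≥ n₀/(1 + n₀/N) = 1477.2247/(1 + 1477.2247/33553) = 1414.9301.
Rounding up, n = 1415.

1415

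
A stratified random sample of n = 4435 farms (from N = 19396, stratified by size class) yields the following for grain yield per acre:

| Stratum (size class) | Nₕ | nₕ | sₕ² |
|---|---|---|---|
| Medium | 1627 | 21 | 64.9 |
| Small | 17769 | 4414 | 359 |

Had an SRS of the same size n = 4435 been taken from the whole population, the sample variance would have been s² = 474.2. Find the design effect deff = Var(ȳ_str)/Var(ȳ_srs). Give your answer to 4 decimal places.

Var(ȳ_str) = Σ Wₕ²(1−fₕ)sₕ²/nₕ with Wₕ = Nₕ/19396:
  Medium: (1627/19396)²·(1−21/1627)·64.9/21 = 0.021465161
  Small: (17769/19396)²·(1−4414/17769)·359/4414 = 0.051303223
  → Var(ȳ_str) = 0.072768384.
Var(ȳ_srs) = (1 − 4435/19396)·474.2/4435 = 0.08247387.
deff = 0.072768384 / 0.08247387 = 0.8823.

0.8823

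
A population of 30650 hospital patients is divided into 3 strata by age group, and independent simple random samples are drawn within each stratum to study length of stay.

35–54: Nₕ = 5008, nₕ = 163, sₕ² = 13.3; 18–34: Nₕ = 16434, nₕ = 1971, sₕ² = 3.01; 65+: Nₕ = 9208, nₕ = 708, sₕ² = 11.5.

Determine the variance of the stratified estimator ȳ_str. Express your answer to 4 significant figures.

Var(ȳ_str) = Σₕ Wₕ²(1 − fₕ)sₕ²/nₕ with Wₕ = Nₕ/N, N = 30650.
35–54: Wₕ = 0.16339315; term = 0.16339315²·(1 − 0.03254792)·13.3/163 = 0.0021074689.
18–34: Wₕ = 0.53618271; term = 0.53618271²·(1 − 0.11993428)·3.01/1971 = 3.8638529 × 10^-4.
65+: Wₕ = 0.30042414; term = 0.30042414²·(1 − 0.07688966)·11.5/708 = 0.0013532806.
Sum = 0.0038471348.

0.003847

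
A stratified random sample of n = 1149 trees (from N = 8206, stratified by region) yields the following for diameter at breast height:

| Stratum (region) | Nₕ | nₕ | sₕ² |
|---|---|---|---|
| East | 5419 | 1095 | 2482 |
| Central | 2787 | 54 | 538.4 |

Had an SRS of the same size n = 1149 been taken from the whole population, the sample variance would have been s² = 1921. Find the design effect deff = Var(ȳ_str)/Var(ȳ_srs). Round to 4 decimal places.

Var(ȳ_str) = Σ Wₕ²(1−fₕ)sₕ²/nₕ with Wₕ = Nₕ/8206:
  East: (5419/8206)²·(1−1095/5419)·2482/1095 = 0.78873201
  Central: (2787/8206)²·(1−54/2787)·538.4/54 = 1.1277812
  → Var(ȳ_str) = 1.9165132.
Var(ȳ_srs) = (1 − 1149/8206)·1921/1149 = 1.4377916.
deff = 1.9165132 / 1.4377916 = 1.3330.

1.3330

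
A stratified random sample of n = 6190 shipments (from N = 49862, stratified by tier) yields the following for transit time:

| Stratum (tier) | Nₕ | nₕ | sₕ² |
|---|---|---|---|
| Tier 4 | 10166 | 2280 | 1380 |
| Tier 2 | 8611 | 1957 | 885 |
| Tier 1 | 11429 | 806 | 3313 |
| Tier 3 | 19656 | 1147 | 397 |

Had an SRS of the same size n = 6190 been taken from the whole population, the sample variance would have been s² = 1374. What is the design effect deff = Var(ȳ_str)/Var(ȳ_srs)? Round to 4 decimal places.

1.4470

Var(ȳ_str) = Σ Wₕ²(1−fₕ)sₕ²/nₕ with Wₕ = Nₕ/49862:
  Tier 4: (10166/49862)²·(1−2280/10166)·1380/2280 = 0.01951694
  Tier 2: (8611/49862)²·(1−1957/8611)·885/1957 = 0.010421961
  Tier 1: (11429/49862)²·(1−806/11429)·3313/806 = 0.20072544
  Tier 3: (19656/49862)²·(1−1147/19656)·397/1147 = 0.050648408
  → Var(ȳ_str) = 0.28131275.
Var(ȳ_srs) = (1 − 6190/49862)·1374/6190 = 0.19441487.
deff = 0.28131275 / 0.19441487 = 1.4470.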